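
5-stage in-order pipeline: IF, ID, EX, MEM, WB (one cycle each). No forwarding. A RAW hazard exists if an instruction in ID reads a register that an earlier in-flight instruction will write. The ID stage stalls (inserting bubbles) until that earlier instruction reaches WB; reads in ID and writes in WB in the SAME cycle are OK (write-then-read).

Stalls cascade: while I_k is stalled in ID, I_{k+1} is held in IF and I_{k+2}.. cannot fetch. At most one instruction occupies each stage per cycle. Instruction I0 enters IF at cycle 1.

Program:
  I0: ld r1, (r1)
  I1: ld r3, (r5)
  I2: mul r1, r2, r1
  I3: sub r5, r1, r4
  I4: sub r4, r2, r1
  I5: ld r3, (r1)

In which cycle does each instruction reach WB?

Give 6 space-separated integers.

I0 ld r1 <- r1: IF@1 ID@2 stall=0 (-) EX@3 MEM@4 WB@5
I1 ld r3 <- r5: IF@2 ID@3 stall=0 (-) EX@4 MEM@5 WB@6
I2 mul r1 <- r2,r1: IF@3 ID@4 stall=1 (RAW on I0.r1 (WB@5)) EX@6 MEM@7 WB@8
I3 sub r5 <- r1,r4: IF@4 ID@6 stall=2 (RAW on I2.r1 (WB@8)) EX@9 MEM@10 WB@11
I4 sub r4 <- r2,r1: IF@6 ID@9 stall=0 (-) EX@10 MEM@11 WB@12
I5 ld r3 <- r1: IF@9 ID@10 stall=0 (-) EX@11 MEM@12 WB@13

Answer: 5 6 8 11 12 13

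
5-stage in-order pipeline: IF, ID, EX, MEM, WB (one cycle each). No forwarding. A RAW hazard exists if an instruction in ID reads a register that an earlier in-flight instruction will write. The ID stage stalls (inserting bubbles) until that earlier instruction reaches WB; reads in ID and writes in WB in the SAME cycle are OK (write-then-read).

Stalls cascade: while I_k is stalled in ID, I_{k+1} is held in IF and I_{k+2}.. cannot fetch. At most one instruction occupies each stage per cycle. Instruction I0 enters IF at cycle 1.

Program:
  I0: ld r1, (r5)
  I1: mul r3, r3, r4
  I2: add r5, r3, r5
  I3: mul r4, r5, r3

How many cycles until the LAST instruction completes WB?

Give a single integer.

I0 ld r1 <- r5: IF@1 ID@2 stall=0 (-) EX@3 MEM@4 WB@5
I1 mul r3 <- r3,r4: IF@2 ID@3 stall=0 (-) EX@4 MEM@5 WB@6
I2 add r5 <- r3,r5: IF@3 ID@4 stall=2 (RAW on I1.r3 (WB@6)) EX@7 MEM@8 WB@9
I3 mul r4 <- r5,r3: IF@4 ID@7 stall=2 (RAW on I2.r5 (WB@9)) EX@10 MEM@11 WB@12

Answer: 12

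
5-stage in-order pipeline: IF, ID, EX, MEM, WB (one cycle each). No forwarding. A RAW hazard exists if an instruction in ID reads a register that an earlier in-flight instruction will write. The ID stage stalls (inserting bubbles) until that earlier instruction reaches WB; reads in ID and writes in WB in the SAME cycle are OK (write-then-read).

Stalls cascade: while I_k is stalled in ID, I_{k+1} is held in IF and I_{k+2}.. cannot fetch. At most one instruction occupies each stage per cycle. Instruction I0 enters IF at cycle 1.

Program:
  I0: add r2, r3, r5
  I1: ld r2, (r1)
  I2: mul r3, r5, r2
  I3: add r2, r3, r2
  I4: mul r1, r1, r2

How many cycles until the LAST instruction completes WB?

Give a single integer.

Answer: 15

Derivation:
I0 add r2 <- r3,r5: IF@1 ID@2 stall=0 (-) EX@3 MEM@4 WB@5
I1 ld r2 <- r1: IF@2 ID@3 stall=0 (-) EX@4 MEM@5 WB@6
I2 mul r3 <- r5,r2: IF@3 ID@4 stall=2 (RAW on I1.r2 (WB@6)) EX@7 MEM@8 WB@9
I3 add r2 <- r3,r2: IF@4 ID@7 stall=2 (RAW on I2.r3 (WB@9)) EX@10 MEM@11 WB@12
I4 mul r1 <- r1,r2: IF@7 ID@10 stall=2 (RAW on I3.r2 (WB@12)) EX@13 MEM@14 WB@15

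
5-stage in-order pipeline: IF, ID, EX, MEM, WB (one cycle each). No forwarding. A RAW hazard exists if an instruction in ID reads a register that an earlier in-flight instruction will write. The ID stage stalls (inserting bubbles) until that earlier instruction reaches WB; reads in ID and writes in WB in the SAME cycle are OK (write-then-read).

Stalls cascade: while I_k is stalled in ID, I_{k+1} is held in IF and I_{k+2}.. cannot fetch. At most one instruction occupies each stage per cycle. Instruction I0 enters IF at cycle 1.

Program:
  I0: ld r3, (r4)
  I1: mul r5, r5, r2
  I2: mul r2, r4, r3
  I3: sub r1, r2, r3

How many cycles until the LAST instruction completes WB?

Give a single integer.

Answer: 11

Derivation:
I0 ld r3 <- r4: IF@1 ID@2 stall=0 (-) EX@3 MEM@4 WB@5
I1 mul r5 <- r5,r2: IF@2 ID@3 stall=0 (-) EX@4 MEM@5 WB@6
I2 mul r2 <- r4,r3: IF@3 ID@4 stall=1 (RAW on I0.r3 (WB@5)) EX@6 MEM@7 WB@8
I3 sub r1 <- r2,r3: IF@4 ID@6 stall=2 (RAW on I2.r2 (WB@8)) EX@9 MEM@10 WB@11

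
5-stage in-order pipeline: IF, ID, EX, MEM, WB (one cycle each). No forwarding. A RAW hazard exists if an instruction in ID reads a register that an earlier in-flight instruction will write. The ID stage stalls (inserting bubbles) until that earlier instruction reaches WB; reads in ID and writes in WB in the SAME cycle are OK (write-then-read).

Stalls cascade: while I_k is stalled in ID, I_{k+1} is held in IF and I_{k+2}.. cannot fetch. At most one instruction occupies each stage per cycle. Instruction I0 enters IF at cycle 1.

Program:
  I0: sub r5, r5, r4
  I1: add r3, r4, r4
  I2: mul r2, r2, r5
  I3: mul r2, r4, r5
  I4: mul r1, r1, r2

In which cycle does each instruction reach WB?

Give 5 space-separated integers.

Answer: 5 6 8 9 12

Derivation:
I0 sub r5 <- r5,r4: IF@1 ID@2 stall=0 (-) EX@3 MEM@4 WB@5
I1 add r3 <- r4,r4: IF@2 ID@3 stall=0 (-) EX@4 MEM@5 WB@6
I2 mul r2 <- r2,r5: IF@3 ID@4 stall=1 (RAW on I0.r5 (WB@5)) EX@6 MEM@7 WB@8
I3 mul r2 <- r4,r5: IF@4 ID@6 stall=0 (-) EX@7 MEM@8 WB@9
I4 mul r1 <- r1,r2: IF@6 ID@7 stall=2 (RAW on I3.r2 (WB@9)) EX@10 MEM@11 WB@12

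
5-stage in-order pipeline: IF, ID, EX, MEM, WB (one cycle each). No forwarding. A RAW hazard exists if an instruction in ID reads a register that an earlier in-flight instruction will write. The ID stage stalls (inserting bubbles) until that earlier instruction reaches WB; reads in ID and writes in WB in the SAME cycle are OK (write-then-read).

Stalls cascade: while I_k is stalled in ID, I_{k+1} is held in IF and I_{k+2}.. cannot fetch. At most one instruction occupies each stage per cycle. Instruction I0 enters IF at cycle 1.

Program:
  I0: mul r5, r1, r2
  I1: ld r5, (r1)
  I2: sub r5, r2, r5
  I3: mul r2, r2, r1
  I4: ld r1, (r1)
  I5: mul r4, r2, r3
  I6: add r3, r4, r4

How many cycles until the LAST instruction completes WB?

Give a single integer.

I0 mul r5 <- r1,r2: IF@1 ID@2 stall=0 (-) EX@3 MEM@4 WB@5
I1 ld r5 <- r1: IF@2 ID@3 stall=0 (-) EX@4 MEM@5 WB@6
I2 sub r5 <- r2,r5: IF@3 ID@4 stall=2 (RAW on I1.r5 (WB@6)) EX@7 MEM@8 WB@9
I3 mul r2 <- r2,r1: IF@4 ID@7 stall=0 (-) EX@8 MEM@9 WB@10
I4 ld r1 <- r1: IF@7 ID@8 stall=0 (-) EX@9 MEM@10 WB@11
I5 mul r4 <- r2,r3: IF@8 ID@9 stall=1 (RAW on I3.r2 (WB@10)) EX@11 MEM@12 WB@13
I6 add r3 <- r4,r4: IF@9 ID@11 stall=2 (RAW on I5.r4 (WB@13)) EX@14 MEM@15 WB@16

Answer: 16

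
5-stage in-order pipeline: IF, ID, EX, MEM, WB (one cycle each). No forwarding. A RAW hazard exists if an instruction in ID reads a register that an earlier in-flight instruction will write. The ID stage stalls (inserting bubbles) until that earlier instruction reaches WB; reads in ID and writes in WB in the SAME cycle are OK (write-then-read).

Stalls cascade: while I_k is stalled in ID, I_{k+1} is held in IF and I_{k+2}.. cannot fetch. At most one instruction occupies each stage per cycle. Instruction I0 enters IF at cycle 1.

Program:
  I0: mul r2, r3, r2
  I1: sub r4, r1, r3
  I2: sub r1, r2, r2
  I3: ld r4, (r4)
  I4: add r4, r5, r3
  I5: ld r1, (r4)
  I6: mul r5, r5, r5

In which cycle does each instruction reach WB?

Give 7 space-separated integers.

I0 mul r2 <- r3,r2: IF@1 ID@2 stall=0 (-) EX@3 MEM@4 WB@5
I1 sub r4 <- r1,r3: IF@2 ID@3 stall=0 (-) EX@4 MEM@5 WB@6
I2 sub r1 <- r2,r2: IF@3 ID@4 stall=1 (RAW on I0.r2 (WB@5)) EX@6 MEM@7 WB@8
I3 ld r4 <- r4: IF@4 ID@6 stall=0 (-) EX@7 MEM@8 WB@9
I4 add r4 <- r5,r3: IF@6 ID@7 stall=0 (-) EX@8 MEM@9 WB@10
I5 ld r1 <- r4: IF@7 ID@8 stall=2 (RAW on I4.r4 (WB@10)) EX@11 MEM@12 WB@13
I6 mul r5 <- r5,r5: IF@8 ID@11 stall=0 (-) EX@12 MEM@13 WB@14

Answer: 5 6 8 9 10 13 14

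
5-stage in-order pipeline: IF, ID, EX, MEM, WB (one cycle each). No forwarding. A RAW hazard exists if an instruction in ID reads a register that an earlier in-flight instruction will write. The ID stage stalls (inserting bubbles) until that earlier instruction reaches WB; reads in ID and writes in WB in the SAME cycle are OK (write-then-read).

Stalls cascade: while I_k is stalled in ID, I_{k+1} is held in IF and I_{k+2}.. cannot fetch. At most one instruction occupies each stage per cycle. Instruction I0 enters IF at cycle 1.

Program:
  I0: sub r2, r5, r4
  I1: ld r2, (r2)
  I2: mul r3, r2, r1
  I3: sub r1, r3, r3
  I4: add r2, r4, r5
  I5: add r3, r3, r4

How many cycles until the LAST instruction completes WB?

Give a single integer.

Answer: 16

Derivation:
I0 sub r2 <- r5,r4: IF@1 ID@2 stall=0 (-) EX@3 MEM@4 WB@5
I1 ld r2 <- r2: IF@2 ID@3 stall=2 (RAW on I0.r2 (WB@5)) EX@6 MEM@7 WB@8
I2 mul r3 <- r2,r1: IF@3 ID@6 stall=2 (RAW on I1.r2 (WB@8)) EX@9 MEM@10 WB@11
I3 sub r1 <- r3,r3: IF@6 ID@9 stall=2 (RAW on I2.r3 (WB@11)) EX@12 MEM@13 WB@14
I4 add r2 <- r4,r5: IF@9 ID@12 stall=0 (-) EX@13 MEM@14 WB@15
I5 add r3 <- r3,r4: IF@12 ID@13 stall=0 (-) EX@14 MEM@15 WB@16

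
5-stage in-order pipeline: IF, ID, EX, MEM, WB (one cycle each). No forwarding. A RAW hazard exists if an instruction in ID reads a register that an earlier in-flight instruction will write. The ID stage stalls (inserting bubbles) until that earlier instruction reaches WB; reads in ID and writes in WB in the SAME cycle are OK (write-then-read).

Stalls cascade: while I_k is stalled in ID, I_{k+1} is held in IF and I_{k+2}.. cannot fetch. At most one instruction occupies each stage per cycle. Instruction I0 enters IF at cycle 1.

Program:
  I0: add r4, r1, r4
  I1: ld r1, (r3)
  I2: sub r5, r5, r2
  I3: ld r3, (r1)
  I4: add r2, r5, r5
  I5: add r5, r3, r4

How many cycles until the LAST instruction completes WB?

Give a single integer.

I0 add r4 <- r1,r4: IF@1 ID@2 stall=0 (-) EX@3 MEM@4 WB@5
I1 ld r1 <- r3: IF@2 ID@3 stall=0 (-) EX@4 MEM@5 WB@6
I2 sub r5 <- r5,r2: IF@3 ID@4 stall=0 (-) EX@5 MEM@6 WB@7
I3 ld r3 <- r1: IF@4 ID@5 stall=1 (RAW on I1.r1 (WB@6)) EX@7 MEM@8 WB@9
I4 add r2 <- r5,r5: IF@5 ID@7 stall=0 (-) EX@8 MEM@9 WB@10
I5 add r5 <- r3,r4: IF@7 ID@8 stall=1 (RAW on I3.r3 (WB@9)) EX@10 MEM@11 WB@12

Answer: 12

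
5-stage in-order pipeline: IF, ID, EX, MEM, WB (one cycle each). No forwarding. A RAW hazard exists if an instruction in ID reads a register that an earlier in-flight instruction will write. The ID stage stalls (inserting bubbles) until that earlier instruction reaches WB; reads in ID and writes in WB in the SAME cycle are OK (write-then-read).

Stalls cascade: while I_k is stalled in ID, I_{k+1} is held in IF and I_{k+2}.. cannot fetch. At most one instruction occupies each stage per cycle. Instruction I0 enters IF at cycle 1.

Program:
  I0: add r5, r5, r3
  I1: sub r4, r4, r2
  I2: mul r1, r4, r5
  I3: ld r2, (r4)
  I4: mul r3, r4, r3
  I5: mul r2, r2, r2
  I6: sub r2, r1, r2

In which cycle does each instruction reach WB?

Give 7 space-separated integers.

I0 add r5 <- r5,r3: IF@1 ID@2 stall=0 (-) EX@3 MEM@4 WB@5
I1 sub r4 <- r4,r2: IF@2 ID@3 stall=0 (-) EX@4 MEM@5 WB@6
I2 mul r1 <- r4,r5: IF@3 ID@4 stall=2 (RAW on I1.r4 (WB@6)) EX@7 MEM@8 WB@9
I3 ld r2 <- r4: IF@4 ID@7 stall=0 (-) EX@8 MEM@9 WB@10
I4 mul r3 <- r4,r3: IF@7 ID@8 stall=0 (-) EX@9 MEM@10 WB@11
I5 mul r2 <- r2,r2: IF@8 ID@9 stall=1 (RAW on I3.r2 (WB@10)) EX@11 MEM@12 WB@13
I6 sub r2 <- r1,r2: IF@9 ID@11 stall=2 (RAW on I5.r2 (WB@13)) EX@14 MEM@15 WB@16

Answer: 5 6 9 10 11 13 16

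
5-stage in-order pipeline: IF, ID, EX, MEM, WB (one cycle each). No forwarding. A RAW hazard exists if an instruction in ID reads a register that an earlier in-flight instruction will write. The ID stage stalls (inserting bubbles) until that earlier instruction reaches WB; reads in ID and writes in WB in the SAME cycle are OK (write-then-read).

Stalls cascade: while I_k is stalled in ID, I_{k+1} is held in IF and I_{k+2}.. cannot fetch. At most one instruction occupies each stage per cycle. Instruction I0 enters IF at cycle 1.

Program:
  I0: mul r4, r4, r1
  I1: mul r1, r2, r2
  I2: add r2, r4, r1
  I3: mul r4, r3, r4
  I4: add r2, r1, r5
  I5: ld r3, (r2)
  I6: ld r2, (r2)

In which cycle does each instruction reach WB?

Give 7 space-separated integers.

I0 mul r4 <- r4,r1: IF@1 ID@2 stall=0 (-) EX@3 MEM@4 WB@5
I1 mul r1 <- r2,r2: IF@2 ID@3 stall=0 (-) EX@4 MEM@5 WB@6
I2 add r2 <- r4,r1: IF@3 ID@4 stall=2 (RAW on I1.r1 (WB@6)) EX@7 MEM@8 WB@9
I3 mul r4 <- r3,r4: IF@4 ID@7 stall=0 (-) EX@8 MEM@9 WB@10
I4 add r2 <- r1,r5: IF@7 ID@8 stall=0 (-) EX@9 MEM@10 WB@11
I5 ld r3 <- r2: IF@8 ID@9 stall=2 (RAW on I4.r2 (WB@11)) EX@12 MEM@13 WB@14
I6 ld r2 <- r2: IF@9 ID@12 stall=0 (-) EX@13 MEM@14 WB@15

Answer: 5 6 9 10 11 14 15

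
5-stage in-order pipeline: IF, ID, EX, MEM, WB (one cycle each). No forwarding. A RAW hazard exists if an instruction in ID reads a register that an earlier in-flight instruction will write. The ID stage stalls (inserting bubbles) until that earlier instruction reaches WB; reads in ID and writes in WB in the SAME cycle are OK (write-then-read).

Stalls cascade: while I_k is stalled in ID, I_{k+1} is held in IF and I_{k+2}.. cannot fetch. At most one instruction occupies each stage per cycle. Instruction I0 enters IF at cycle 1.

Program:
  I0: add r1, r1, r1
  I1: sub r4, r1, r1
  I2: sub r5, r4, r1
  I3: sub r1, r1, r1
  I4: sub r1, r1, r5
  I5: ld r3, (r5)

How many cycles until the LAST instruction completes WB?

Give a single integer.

I0 add r1 <- r1,r1: IF@1 ID@2 stall=0 (-) EX@3 MEM@4 WB@5
I1 sub r4 <- r1,r1: IF@2 ID@3 stall=2 (RAW on I0.r1 (WB@5)) EX@6 MEM@7 WB@8
I2 sub r5 <- r4,r1: IF@3 ID@6 stall=2 (RAW on I1.r4 (WB@8)) EX@9 MEM@10 WB@11
I3 sub r1 <- r1,r1: IF@6 ID@9 stall=0 (-) EX@10 MEM@11 WB@12
I4 sub r1 <- r1,r5: IF@9 ID@10 stall=2 (RAW on I3.r1 (WB@12)) EX@13 MEM@14 WB@15
I5 ld r3 <- r5: IF@10 ID@13 stall=0 (-) EX@14 MEM@15 WB@16

Answer: 16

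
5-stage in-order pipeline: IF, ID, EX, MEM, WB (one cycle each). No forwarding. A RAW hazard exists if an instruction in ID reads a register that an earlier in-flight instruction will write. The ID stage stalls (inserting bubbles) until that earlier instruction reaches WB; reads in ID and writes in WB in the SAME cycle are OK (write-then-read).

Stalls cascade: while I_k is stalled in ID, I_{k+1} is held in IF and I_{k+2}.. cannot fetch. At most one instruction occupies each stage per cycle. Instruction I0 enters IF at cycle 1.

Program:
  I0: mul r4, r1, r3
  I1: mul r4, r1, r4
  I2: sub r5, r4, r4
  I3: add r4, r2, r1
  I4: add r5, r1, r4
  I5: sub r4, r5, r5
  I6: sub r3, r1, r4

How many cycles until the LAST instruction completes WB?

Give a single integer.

Answer: 21

Derivation:
I0 mul r4 <- r1,r3: IF@1 ID@2 stall=0 (-) EX@3 MEM@4 WB@5
I1 mul r4 <- r1,r4: IF@2 ID@3 stall=2 (RAW on I0.r4 (WB@5)) EX@6 MEM@7 WB@8
I2 sub r5 <- r4,r4: IF@3 ID@6 stall=2 (RAW on I1.r4 (WB@8)) EX@9 MEM@10 WB@11
I3 add r4 <- r2,r1: IF@6 ID@9 stall=0 (-) EX@10 MEM@11 WB@12
I4 add r5 <- r1,r4: IF@9 ID@10 stall=2 (RAW on I3.r4 (WB@12)) EX@13 MEM@14 WB@15
I5 sub r4 <- r5,r5: IF@10 ID@13 stall=2 (RAW on I4.r5 (WB@15)) EX@16 MEM@17 WB@18
I6 sub r3 <- r1,r4: IF@13 ID@16 stall=2 (RAW on I5.r4 (WB@18)) EX@19 MEM@20 WB@21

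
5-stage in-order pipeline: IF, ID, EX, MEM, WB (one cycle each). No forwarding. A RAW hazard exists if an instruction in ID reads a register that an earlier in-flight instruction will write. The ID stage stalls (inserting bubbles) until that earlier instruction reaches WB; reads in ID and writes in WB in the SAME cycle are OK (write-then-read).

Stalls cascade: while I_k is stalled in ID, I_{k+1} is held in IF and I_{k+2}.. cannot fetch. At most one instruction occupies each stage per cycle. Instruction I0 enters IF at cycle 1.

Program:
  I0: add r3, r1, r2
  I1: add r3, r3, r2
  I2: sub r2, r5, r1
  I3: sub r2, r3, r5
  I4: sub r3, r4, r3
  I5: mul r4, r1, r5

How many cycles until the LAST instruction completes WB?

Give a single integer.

Answer: 13

Derivation:
I0 add r3 <- r1,r2: IF@1 ID@2 stall=0 (-) EX@3 MEM@4 WB@5
I1 add r3 <- r3,r2: IF@2 ID@3 stall=2 (RAW on I0.r3 (WB@5)) EX@6 MEM@7 WB@8
I2 sub r2 <- r5,r1: IF@3 ID@6 stall=0 (-) EX@7 MEM@8 WB@9
I3 sub r2 <- r3,r5: IF@6 ID@7 stall=1 (RAW on I1.r3 (WB@8)) EX@9 MEM@10 WB@11
I4 sub r3 <- r4,r3: IF@7 ID@9 stall=0 (-) EX@10 MEM@11 WB@12
I5 mul r4 <- r1,r5: IF@9 ID@10 stall=0 (-) EX@11 MEM@12 WB@13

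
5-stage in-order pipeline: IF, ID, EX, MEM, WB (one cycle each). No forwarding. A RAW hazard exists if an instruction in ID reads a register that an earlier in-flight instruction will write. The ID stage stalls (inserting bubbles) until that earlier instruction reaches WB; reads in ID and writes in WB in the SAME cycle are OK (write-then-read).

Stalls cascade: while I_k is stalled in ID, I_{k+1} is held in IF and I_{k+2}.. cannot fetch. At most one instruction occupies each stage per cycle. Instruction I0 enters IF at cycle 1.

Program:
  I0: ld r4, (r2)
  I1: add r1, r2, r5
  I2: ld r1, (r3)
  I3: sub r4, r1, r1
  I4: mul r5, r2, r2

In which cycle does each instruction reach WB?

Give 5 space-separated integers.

Answer: 5 6 7 10 11

Derivation:
I0 ld r4 <- r2: IF@1 ID@2 stall=0 (-) EX@3 MEM@4 WB@5
I1 add r1 <- r2,r5: IF@2 ID@3 stall=0 (-) EX@4 MEM@5 WB@6
I2 ld r1 <- r3: IF@3 ID@4 stall=0 (-) EX@5 MEM@6 WB@7
I3 sub r4 <- r1,r1: IF@4 ID@5 stall=2 (RAW on I2.r1 (WB@7)) EX@8 MEM@9 WB@10
I4 mul r5 <- r2,r2: IF@5 ID@8 stall=0 (-) EX@9 MEM@10 WB@11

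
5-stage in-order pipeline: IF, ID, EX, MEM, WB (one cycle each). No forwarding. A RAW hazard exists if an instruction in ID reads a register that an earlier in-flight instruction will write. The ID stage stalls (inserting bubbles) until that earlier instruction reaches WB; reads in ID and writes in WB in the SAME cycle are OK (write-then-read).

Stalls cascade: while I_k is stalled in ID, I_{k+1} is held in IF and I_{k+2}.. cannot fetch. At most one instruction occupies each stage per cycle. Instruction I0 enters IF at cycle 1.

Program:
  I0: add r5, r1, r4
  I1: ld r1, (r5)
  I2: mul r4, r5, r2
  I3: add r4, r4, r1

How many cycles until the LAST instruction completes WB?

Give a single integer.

Answer: 12

Derivation:
I0 add r5 <- r1,r4: IF@1 ID@2 stall=0 (-) EX@3 MEM@4 WB@5
I1 ld r1 <- r5: IF@2 ID@3 stall=2 (RAW on I0.r5 (WB@5)) EX@6 MEM@7 WB@8
I2 mul r4 <- r5,r2: IF@3 ID@6 stall=0 (-) EX@7 MEM@8 WB@9
I3 add r4 <- r4,r1: IF@6 ID@7 stall=2 (RAW on I2.r4 (WB@9)) EX@10 MEM@11 WB@12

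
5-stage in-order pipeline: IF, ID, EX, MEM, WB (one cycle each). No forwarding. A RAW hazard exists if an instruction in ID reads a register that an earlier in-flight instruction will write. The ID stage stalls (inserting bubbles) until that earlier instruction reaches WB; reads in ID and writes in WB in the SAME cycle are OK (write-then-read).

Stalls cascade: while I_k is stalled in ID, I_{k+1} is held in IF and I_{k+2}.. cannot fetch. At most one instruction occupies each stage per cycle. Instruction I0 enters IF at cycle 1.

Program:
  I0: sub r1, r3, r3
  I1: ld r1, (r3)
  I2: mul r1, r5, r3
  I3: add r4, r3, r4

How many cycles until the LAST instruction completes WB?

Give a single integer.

I0 sub r1 <- r3,r3: IF@1 ID@2 stall=0 (-) EX@3 MEM@4 WB@5
I1 ld r1 <- r3: IF@2 ID@3 stall=0 (-) EX@4 MEM@5 WB@6
I2 mul r1 <- r5,r3: IF@3 ID@4 stall=0 (-) EX@5 MEM@6 WB@7
I3 add r4 <- r3,r4: IF@4 ID@5 stall=0 (-) EX@6 MEM@7 WB@8

Answer: 8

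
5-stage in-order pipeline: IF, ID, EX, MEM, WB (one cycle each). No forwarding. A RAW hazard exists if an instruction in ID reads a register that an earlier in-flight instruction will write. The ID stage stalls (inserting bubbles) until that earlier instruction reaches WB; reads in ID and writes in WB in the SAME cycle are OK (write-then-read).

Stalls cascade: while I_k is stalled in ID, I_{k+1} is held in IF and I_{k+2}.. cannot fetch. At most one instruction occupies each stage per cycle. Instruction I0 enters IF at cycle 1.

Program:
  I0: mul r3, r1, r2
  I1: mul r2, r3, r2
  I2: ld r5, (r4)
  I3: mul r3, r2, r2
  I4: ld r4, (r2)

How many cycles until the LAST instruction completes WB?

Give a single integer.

Answer: 12

Derivation:
I0 mul r3 <- r1,r2: IF@1 ID@2 stall=0 (-) EX@3 MEM@4 WB@5
I1 mul r2 <- r3,r2: IF@2 ID@3 stall=2 (RAW on I0.r3 (WB@5)) EX@6 MEM@7 WB@8
I2 ld r5 <- r4: IF@3 ID@6 stall=0 (-) EX@7 MEM@8 WB@9
I3 mul r3 <- r2,r2: IF@6 ID@7 stall=1 (RAW on I1.r2 (WB@8)) EX@9 MEM@10 WB@11
I4 ld r4 <- r2: IF@7 ID@9 stall=0 (-) EX@10 MEM@11 WB@12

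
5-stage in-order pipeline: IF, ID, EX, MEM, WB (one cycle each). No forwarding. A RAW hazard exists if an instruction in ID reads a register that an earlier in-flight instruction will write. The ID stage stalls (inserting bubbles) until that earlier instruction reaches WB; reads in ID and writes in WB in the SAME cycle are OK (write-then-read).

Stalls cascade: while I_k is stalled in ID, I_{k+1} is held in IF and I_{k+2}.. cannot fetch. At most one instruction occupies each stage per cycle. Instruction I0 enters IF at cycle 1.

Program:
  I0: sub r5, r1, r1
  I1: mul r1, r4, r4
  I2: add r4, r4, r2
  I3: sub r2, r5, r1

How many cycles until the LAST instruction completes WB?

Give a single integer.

I0 sub r5 <- r1,r1: IF@1 ID@2 stall=0 (-) EX@3 MEM@4 WB@5
I1 mul r1 <- r4,r4: IF@2 ID@3 stall=0 (-) EX@4 MEM@5 WB@6
I2 add r4 <- r4,r2: IF@3 ID@4 stall=0 (-) EX@5 MEM@6 WB@7
I3 sub r2 <- r5,r1: IF@4 ID@5 stall=1 (RAW on I1.r1 (WB@6)) EX@7 MEM@8 WB@9

Answer: 9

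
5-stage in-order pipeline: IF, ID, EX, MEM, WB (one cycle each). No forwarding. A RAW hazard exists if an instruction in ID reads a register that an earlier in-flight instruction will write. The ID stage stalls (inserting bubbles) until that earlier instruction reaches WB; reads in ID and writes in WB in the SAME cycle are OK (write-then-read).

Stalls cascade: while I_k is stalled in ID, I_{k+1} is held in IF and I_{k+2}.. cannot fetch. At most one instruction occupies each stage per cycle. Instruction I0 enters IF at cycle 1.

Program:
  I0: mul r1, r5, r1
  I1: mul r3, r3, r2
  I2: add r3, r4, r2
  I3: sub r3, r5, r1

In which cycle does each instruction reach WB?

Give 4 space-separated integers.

Answer: 5 6 7 8

Derivation:
I0 mul r1 <- r5,r1: IF@1 ID@2 stall=0 (-) EX@3 MEM@4 WB@5
I1 mul r3 <- r3,r2: IF@2 ID@3 stall=0 (-) EX@4 MEM@5 WB@6
I2 add r3 <- r4,r2: IF@3 ID@4 stall=0 (-) EX@5 MEM@6 WB@7
I3 sub r3 <- r5,r1: IF@4 ID@5 stall=0 (-) EX@6 MEM@7 WB@8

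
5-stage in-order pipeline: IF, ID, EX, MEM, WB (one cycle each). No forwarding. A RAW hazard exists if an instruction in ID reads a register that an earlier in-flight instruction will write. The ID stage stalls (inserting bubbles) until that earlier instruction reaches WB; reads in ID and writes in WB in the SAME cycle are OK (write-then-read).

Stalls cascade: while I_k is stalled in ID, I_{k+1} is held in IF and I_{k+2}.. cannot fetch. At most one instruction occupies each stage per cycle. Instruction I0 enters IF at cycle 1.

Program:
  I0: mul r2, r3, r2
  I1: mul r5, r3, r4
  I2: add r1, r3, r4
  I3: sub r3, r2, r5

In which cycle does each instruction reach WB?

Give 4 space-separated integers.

I0 mul r2 <- r3,r2: IF@1 ID@2 stall=0 (-) EX@3 MEM@4 WB@5
I1 mul r5 <- r3,r4: IF@2 ID@3 stall=0 (-) EX@4 MEM@5 WB@6
I2 add r1 <- r3,r4: IF@3 ID@4 stall=0 (-) EX@5 MEM@6 WB@7
I3 sub r3 <- r2,r5: IF@4 ID@5 stall=1 (RAW on I1.r5 (WB@6)) EX@7 MEM@8 WB@9

Answer: 5 6 7 9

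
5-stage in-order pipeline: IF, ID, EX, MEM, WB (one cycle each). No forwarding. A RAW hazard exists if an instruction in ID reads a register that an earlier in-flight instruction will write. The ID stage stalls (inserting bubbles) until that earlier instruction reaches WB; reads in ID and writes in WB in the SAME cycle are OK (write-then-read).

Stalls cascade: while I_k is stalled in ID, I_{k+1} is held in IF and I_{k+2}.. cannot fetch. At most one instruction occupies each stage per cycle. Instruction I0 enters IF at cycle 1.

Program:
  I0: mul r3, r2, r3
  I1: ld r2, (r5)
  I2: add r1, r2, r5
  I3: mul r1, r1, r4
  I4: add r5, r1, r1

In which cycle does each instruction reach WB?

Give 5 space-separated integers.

I0 mul r3 <- r2,r3: IF@1 ID@2 stall=0 (-) EX@3 MEM@4 WB@5
I1 ld r2 <- r5: IF@2 ID@3 stall=0 (-) EX@4 MEM@5 WB@6
I2 add r1 <- r2,r5: IF@3 ID@4 stall=2 (RAW on I1.r2 (WB@6)) EX@7 MEM@8 WB@9
I3 mul r1 <- r1,r4: IF@4 ID@7 stall=2 (RAW on I2.r1 (WB@9)) EX@10 MEM@11 WB@12
I4 add r5 <- r1,r1: IF@7 ID@10 stall=2 (RAW on I3.r1 (WB@12)) EX@13 MEM@14 WB@15

Answer: 5 6 9 12 15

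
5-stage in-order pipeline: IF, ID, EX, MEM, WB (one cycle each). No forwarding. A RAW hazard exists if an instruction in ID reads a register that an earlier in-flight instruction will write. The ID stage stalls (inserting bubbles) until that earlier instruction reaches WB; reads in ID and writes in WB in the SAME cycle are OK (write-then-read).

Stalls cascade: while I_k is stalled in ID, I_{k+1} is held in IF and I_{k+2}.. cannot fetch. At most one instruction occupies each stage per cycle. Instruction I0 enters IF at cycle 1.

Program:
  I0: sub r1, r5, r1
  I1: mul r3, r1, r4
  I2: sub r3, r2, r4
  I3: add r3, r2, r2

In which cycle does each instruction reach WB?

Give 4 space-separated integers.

Answer: 5 8 9 10

Derivation:
I0 sub r1 <- r5,r1: IF@1 ID@2 stall=0 (-) EX@3 MEM@4 WB@5
I1 mul r3 <- r1,r4: IF@2 ID@3 stall=2 (RAW on I0.r1 (WB@5)) EX@6 MEM@7 WB@8
I2 sub r3 <- r2,r4: IF@3 ID@6 stall=0 (-) EX@7 MEM@8 WB@9
I3 add r3 <- r2,r2: IF@6 ID@7 stall=0 (-) EX@8 MEM@9 WB@10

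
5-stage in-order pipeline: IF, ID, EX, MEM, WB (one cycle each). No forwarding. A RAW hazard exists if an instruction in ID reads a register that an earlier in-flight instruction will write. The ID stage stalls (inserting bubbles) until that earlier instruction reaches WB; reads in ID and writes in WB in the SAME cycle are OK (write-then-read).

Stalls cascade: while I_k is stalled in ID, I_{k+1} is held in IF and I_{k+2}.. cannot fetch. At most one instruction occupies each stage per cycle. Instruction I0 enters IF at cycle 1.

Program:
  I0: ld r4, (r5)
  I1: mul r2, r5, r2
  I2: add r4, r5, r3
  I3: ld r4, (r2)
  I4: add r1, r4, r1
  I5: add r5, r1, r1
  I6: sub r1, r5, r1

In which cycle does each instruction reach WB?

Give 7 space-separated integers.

Answer: 5 6 7 9 12 15 18

Derivation:
I0 ld r4 <- r5: IF@1 ID@2 stall=0 (-) EX@3 MEM@4 WB@5
I1 mul r2 <- r5,r2: IF@2 ID@3 stall=0 (-) EX@4 MEM@5 WB@6
I2 add r4 <- r5,r3: IF@3 ID@4 stall=0 (-) EX@5 MEM@6 WB@7
I3 ld r4 <- r2: IF@4 ID@5 stall=1 (RAW on I1.r2 (WB@6)) EX@7 MEM@8 WB@9
I4 add r1 <- r4,r1: IF@5 ID@7 stall=2 (RAW on I3.r4 (WB@9)) EX@10 MEM@11 WB@12
I5 add r5 <- r1,r1: IF@7 ID@10 stall=2 (RAW on I4.r1 (WB@12)) EX@13 MEM@14 WB@15
I6 sub r1 <- r5,r1: IF@10 ID@13 stall=2 (RAW on I5.r5 (WB@15)) EX@16 MEM@17 WB@18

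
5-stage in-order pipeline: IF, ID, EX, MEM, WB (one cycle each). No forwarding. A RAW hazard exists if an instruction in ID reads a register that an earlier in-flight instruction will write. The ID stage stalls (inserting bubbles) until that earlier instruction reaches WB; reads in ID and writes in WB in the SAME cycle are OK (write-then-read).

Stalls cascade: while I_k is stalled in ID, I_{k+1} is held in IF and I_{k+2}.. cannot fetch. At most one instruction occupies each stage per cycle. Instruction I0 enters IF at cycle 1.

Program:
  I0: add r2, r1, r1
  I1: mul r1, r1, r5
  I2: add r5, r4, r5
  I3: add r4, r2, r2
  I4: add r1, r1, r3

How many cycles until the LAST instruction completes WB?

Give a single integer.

Answer: 9

Derivation:
I0 add r2 <- r1,r1: IF@1 ID@2 stall=0 (-) EX@3 MEM@4 WB@5
I1 mul r1 <- r1,r5: IF@2 ID@3 stall=0 (-) EX@4 MEM@5 WB@6
I2 add r5 <- r4,r5: IF@3 ID@4 stall=0 (-) EX@5 MEM@6 WB@7
I3 add r4 <- r2,r2: IF@4 ID@5 stall=0 (-) EX@6 MEM@7 WB@8
I4 add r1 <- r1,r3: IF@5 ID@6 stall=0 (-) EX@7 MEM@8 WB@9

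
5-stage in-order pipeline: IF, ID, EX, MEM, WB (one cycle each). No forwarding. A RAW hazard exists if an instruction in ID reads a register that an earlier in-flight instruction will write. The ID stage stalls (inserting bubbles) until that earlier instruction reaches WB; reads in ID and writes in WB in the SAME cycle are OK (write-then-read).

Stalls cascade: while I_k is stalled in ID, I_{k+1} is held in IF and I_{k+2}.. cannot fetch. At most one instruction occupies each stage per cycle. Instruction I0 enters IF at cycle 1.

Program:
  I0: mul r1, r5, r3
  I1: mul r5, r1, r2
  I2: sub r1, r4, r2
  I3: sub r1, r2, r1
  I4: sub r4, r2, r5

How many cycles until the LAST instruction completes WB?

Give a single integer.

Answer: 13

Derivation:
I0 mul r1 <- r5,r3: IF@1 ID@2 stall=0 (-) EX@3 MEM@4 WB@5
I1 mul r5 <- r1,r2: IF@2 ID@3 stall=2 (RAW on I0.r1 (WB@5)) EX@6 MEM@7 WB@8
I2 sub r1 <- r4,r2: IF@3 ID@6 stall=0 (-) EX@7 MEM@8 WB@9
I3 sub r1 <- r2,r1: IF@6 ID@7 stall=2 (RAW on I2.r1 (WB@9)) EX@10 MEM@11 WB@12
I4 sub r4 <- r2,r5: IF@7 ID@10 stall=0 (-) EX@11 MEM@12 WB@13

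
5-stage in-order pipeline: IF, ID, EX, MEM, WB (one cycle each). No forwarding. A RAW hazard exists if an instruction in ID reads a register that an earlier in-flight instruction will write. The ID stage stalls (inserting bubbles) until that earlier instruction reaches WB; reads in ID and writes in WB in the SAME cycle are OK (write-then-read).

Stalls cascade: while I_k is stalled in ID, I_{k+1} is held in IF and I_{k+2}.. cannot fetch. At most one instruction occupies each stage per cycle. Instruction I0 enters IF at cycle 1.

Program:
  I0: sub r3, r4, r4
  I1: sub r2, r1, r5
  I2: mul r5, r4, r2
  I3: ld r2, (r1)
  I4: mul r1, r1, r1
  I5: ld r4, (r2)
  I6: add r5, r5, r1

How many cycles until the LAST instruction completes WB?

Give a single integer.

I0 sub r3 <- r4,r4: IF@1 ID@2 stall=0 (-) EX@3 MEM@4 WB@5
I1 sub r2 <- r1,r5: IF@2 ID@3 stall=0 (-) EX@4 MEM@5 WB@6
I2 mul r5 <- r4,r2: IF@3 ID@4 stall=2 (RAW on I1.r2 (WB@6)) EX@7 MEM@8 WB@9
I3 ld r2 <- r1: IF@4 ID@7 stall=0 (-) EX@8 MEM@9 WB@10
I4 mul r1 <- r1,r1: IF@7 ID@8 stall=0 (-) EX@9 MEM@10 WB@11
I5 ld r4 <- r2: IF@8 ID@9 stall=1 (RAW on I3.r2 (WB@10)) EX@11 MEM@12 WB@13
I6 add r5 <- r5,r1: IF@9 ID@11 stall=0 (-) EX@12 MEM@13 WB@14

Answer: 14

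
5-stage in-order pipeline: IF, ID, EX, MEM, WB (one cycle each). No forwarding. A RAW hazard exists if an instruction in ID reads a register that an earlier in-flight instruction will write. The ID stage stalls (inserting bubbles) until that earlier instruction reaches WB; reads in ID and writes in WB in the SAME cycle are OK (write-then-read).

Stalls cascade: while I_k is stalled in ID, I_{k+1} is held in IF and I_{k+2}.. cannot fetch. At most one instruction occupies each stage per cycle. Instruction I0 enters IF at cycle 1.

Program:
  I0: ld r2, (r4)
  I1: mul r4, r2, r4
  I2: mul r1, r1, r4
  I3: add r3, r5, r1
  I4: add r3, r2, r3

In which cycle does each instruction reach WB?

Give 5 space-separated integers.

Answer: 5 8 11 14 17

Derivation:
I0 ld r2 <- r4: IF@1 ID@2 stall=0 (-) EX@3 MEM@4 WB@5
I1 mul r4 <- r2,r4: IF@2 ID@3 stall=2 (RAW on I0.r2 (WB@5)) EX@6 MEM@7 WB@8
I2 mul r1 <- r1,r4: IF@3 ID@6 stall=2 (RAW on I1.r4 (WB@8)) EX@9 MEM@10 WB@11
I3 add r3 <- r5,r1: IF@6 ID@9 stall=2 (RAW on I2.r1 (WB@11)) EX@12 MEM@13 WB@14
I4 add r3 <- r2,r3: IF@9 ID@12 stall=2 (RAW on I3.r3 (WB@14)) EX@15 MEM@16 WB@17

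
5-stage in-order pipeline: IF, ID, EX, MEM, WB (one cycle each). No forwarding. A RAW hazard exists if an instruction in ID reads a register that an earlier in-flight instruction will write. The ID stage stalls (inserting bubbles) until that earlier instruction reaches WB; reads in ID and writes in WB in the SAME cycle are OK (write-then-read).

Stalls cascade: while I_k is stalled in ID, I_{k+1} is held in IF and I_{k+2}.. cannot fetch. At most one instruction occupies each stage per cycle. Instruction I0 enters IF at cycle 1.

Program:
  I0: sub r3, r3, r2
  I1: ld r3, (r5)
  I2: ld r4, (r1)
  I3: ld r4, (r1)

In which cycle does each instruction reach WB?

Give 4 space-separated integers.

I0 sub r3 <- r3,r2: IF@1 ID@2 stall=0 (-) EX@3 MEM@4 WB@5
I1 ld r3 <- r5: IF@2 ID@3 stall=0 (-) EX@4 MEM@5 WB@6
I2 ld r4 <- r1: IF@3 ID@4 stall=0 (-) EX@5 MEM@6 WB@7
I3 ld r4 <- r1: IF@4 ID@5 stall=0 (-) EX@6 MEM@7 WB@8

Answer: 5 6 7 8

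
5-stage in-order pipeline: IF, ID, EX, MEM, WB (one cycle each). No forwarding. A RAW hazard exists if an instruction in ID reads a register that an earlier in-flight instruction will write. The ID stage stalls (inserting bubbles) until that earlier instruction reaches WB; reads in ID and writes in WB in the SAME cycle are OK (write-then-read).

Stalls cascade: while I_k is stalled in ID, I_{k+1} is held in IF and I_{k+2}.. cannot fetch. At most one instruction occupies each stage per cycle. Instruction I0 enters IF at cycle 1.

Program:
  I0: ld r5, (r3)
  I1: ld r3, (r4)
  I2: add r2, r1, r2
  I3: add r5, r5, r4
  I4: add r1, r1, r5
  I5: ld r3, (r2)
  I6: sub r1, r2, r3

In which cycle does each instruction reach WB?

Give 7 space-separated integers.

Answer: 5 6 7 8 11 12 15

Derivation:
I0 ld r5 <- r3: IF@1 ID@2 stall=0 (-) EX@3 MEM@4 WB@5
I1 ld r3 <- r4: IF@2 ID@3 stall=0 (-) EX@4 MEM@5 WB@6
I2 add r2 <- r1,r2: IF@3 ID@4 stall=0 (-) EX@5 MEM@6 WB@7
I3 add r5 <- r5,r4: IF@4 ID@5 stall=0 (-) EX@6 MEM@7 WB@8
I4 add r1 <- r1,r5: IF@5 ID@6 stall=2 (RAW on I3.r5 (WB@8)) EX@9 MEM@10 WB@11
I5 ld r3 <- r2: IF@6 ID@9 stall=0 (-) EX@10 MEM@11 WB@12
I6 sub r1 <- r2,r3: IF@9 ID@10 stall=2 (RAW on I5.r3 (WB@12)) EX@13 MEM@14 WB@15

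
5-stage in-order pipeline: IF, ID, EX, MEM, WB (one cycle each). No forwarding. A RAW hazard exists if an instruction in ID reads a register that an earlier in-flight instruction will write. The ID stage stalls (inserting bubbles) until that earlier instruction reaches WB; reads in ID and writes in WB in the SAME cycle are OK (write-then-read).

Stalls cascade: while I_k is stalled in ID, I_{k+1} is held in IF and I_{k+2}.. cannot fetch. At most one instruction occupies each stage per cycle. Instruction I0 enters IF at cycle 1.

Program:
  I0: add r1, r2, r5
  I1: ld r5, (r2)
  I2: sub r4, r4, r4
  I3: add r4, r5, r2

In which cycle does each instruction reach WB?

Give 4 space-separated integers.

Answer: 5 6 7 9

Derivation:
I0 add r1 <- r2,r5: IF@1 ID@2 stall=0 (-) EX@3 MEM@4 WB@5
I1 ld r5 <- r2: IF@2 ID@3 stall=0 (-) EX@4 MEM@5 WB@6
I2 sub r4 <- r4,r4: IF@3 ID@4 stall=0 (-) EX@5 MEM@6 WB@7
I3 add r4 <- r5,r2: IF@4 ID@5 stall=1 (RAW on I1.r5 (WB@6)) EX@7 MEM@8 WB@9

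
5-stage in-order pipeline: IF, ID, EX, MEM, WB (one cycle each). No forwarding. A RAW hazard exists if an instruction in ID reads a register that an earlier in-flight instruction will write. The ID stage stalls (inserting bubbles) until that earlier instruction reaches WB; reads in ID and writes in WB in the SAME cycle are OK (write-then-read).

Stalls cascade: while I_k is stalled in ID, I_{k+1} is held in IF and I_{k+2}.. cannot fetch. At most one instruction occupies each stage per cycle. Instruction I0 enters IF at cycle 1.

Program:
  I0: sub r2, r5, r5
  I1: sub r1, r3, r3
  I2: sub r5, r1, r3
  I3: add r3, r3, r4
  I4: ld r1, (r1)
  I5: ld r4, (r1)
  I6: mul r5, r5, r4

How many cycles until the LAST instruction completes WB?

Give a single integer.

Answer: 17

Derivation:
I0 sub r2 <- r5,r5: IF@1 ID@2 stall=0 (-) EX@3 MEM@4 WB@5
I1 sub r1 <- r3,r3: IF@2 ID@3 stall=0 (-) EX@4 MEM@5 WB@6
I2 sub r5 <- r1,r3: IF@3 ID@4 stall=2 (RAW on I1.r1 (WB@6)) EX@7 MEM@8 WB@9
I3 add r3 <- r3,r4: IF@4 ID@7 stall=0 (-) EX@8 MEM@9 WB@10
I4 ld r1 <- r1: IF@7 ID@8 stall=0 (-) EX@9 MEM@10 WB@11
I5 ld r4 <- r1: IF@8 ID@9 stall=2 (RAW on I4.r1 (WB@11)) EX@12 MEM@13 WB@14
I6 mul r5 <- r5,r4: IF@9 ID@12 stall=2 (RAW on I5.r4 (WB@14)) EX@15 MEM@16 WB@17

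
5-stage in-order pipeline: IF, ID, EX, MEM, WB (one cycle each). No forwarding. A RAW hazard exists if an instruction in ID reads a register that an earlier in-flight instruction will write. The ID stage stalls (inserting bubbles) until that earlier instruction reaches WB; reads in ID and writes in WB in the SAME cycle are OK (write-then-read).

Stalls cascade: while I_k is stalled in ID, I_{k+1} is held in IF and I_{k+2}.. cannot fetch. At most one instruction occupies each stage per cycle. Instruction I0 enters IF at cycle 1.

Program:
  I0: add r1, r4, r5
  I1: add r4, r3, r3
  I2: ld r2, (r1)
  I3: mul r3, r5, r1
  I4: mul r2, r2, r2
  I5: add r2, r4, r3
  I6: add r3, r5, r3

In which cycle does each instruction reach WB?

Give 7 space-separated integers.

Answer: 5 6 8 9 11 12 13

Derivation:
I0 add r1 <- r4,r5: IF@1 ID@2 stall=0 (-) EX@3 MEM@4 WB@5
I1 add r4 <- r3,r3: IF@2 ID@3 stall=0 (-) EX@4 MEM@5 WB@6
I2 ld r2 <- r1: IF@3 ID@4 stall=1 (RAW on I0.r1 (WB@5)) EX@6 MEM@7 WB@8
I3 mul r3 <- r5,r1: IF@4 ID@6 stall=0 (-) EX@7 MEM@8 WB@9
I4 mul r2 <- r2,r2: IF@6 ID@7 stall=1 (RAW on I2.r2 (WB@8)) EX@9 MEM@10 WB@11
I5 add r2 <- r4,r3: IF@7 ID@9 stall=0 (-) EX@10 MEM@11 WB@12
I6 add r3 <- r5,r3: IF@9 ID@10 stall=0 (-) EX@11 MEM@12 WB@13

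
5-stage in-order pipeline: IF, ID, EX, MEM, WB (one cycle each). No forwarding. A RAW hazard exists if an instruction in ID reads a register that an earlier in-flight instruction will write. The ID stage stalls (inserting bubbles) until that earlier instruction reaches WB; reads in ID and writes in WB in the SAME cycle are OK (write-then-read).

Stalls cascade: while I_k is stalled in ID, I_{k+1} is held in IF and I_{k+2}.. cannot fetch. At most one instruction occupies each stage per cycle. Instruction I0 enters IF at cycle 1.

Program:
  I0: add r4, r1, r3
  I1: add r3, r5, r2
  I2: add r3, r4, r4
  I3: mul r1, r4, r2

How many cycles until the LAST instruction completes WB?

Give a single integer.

Answer: 9

Derivation:
I0 add r4 <- r1,r3: IF@1 ID@2 stall=0 (-) EX@3 MEM@4 WB@5
I1 add r3 <- r5,r2: IF@2 ID@3 stall=0 (-) EX@4 MEM@5 WB@6
I2 add r3 <- r4,r4: IF@3 ID@4 stall=1 (RAW on I0.r4 (WB@5)) EX@6 MEM@7 WB@8
I3 mul r1 <- r4,r2: IF@4 ID@6 stall=0 (-) EX@7 MEM@8 WB@9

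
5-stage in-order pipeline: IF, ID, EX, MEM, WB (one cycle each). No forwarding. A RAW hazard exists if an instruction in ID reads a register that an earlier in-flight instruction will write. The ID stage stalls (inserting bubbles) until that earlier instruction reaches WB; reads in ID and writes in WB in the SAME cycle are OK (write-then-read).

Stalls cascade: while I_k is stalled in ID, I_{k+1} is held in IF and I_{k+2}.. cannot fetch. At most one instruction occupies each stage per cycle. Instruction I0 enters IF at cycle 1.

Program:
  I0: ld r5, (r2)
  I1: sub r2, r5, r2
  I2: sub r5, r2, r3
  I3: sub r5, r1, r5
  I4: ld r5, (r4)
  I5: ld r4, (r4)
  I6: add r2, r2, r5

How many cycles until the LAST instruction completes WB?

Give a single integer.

I0 ld r5 <- r2: IF@1 ID@2 stall=0 (-) EX@3 MEM@4 WB@5
I1 sub r2 <- r5,r2: IF@2 ID@3 stall=2 (RAW on I0.r5 (WB@5)) EX@6 MEM@7 WB@8
I2 sub r5 <- r2,r3: IF@3 ID@6 stall=2 (RAW on I1.r2 (WB@8)) EX@9 MEM@10 WB@11
I3 sub r5 <- r1,r5: IF@6 ID@9 stall=2 (RAW on I2.r5 (WB@11)) EX@12 MEM@13 WB@14
I4 ld r5 <- r4: IF@9 ID@12 stall=0 (-) EX@13 MEM@14 WB@15
I5 ld r4 <- r4: IF@12 ID@13 stall=0 (-) EX@14 MEM@15 WB@16
I6 add r2 <- r2,r5: IF@13 ID@14 stall=1 (RAW on I4.r5 (WB@15)) EX@16 MEM@17 WB@18

Answer: 18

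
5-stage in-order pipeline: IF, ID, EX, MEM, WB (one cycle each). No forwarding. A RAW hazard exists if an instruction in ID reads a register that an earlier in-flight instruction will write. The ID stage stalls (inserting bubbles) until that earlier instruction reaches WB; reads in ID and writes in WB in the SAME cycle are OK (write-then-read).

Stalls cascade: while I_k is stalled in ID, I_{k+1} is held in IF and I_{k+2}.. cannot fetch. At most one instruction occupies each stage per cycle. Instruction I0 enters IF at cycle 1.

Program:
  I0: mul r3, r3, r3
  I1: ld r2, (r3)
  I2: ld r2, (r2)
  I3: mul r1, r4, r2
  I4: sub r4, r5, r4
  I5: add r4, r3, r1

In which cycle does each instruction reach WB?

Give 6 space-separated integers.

I0 mul r3 <- r3,r3: IF@1 ID@2 stall=0 (-) EX@3 MEM@4 WB@5
I1 ld r2 <- r3: IF@2 ID@3 stall=2 (RAW on I0.r3 (WB@5)) EX@6 MEM@7 WB@8
I2 ld r2 <- r2: IF@3 ID@6 stall=2 (RAW on I1.r2 (WB@8)) EX@9 MEM@10 WB@11
I3 mul r1 <- r4,r2: IF@6 ID@9 stall=2 (RAW on I2.r2 (WB@11)) EX@12 MEM@13 WB@14
I4 sub r4 <- r5,r4: IF@9 ID@12 stall=0 (-) EX@13 MEM@14 WB@15
I5 add r4 <- r3,r1: IF@12 ID@13 stall=1 (RAW on I3.r1 (WB@14)) EX@15 MEM@16 WB@17

Answer: 5 8 11 14 15 17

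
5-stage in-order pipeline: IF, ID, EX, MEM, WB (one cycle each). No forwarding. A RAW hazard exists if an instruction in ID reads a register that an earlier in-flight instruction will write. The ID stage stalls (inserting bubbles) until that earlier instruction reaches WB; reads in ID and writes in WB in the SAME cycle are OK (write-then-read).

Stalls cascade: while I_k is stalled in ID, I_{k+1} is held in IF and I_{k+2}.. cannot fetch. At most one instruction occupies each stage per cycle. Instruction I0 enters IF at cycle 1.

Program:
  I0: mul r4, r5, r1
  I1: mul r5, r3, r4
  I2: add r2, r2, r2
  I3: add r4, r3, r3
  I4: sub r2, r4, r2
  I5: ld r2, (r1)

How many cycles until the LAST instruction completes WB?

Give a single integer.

I0 mul r4 <- r5,r1: IF@1 ID@2 stall=0 (-) EX@3 MEM@4 WB@5
I1 mul r5 <- r3,r4: IF@2 ID@3 stall=2 (RAW on I0.r4 (WB@5)) EX@6 MEM@7 WB@8
I2 add r2 <- r2,r2: IF@3 ID@6 stall=0 (-) EX@7 MEM@8 WB@9
I3 add r4 <- r3,r3: IF@6 ID@7 stall=0 (-) EX@8 MEM@9 WB@10
I4 sub r2 <- r4,r2: IF@7 ID@8 stall=2 (RAW on I3.r4 (WB@10)) EX@11 MEM@12 WB@13
I5 ld r2 <- r1: IF@8 ID@11 stall=0 (-) EX@12 MEM@13 WB@14

Answer: 14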